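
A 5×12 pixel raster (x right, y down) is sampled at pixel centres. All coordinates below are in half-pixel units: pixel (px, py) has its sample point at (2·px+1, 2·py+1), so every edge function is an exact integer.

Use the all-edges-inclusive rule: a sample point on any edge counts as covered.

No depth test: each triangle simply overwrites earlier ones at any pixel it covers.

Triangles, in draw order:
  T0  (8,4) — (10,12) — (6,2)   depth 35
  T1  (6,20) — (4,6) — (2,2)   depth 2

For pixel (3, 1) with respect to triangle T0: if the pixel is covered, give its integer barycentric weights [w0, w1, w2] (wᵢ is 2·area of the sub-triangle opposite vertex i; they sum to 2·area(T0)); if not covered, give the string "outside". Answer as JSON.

T0:
  2·area = 12
  edge (8, 4)→(10, 12): d=(2,8) inclusive
  edge (10, 12)→(6, 2): d=(-4,-10) inclusive
  edge (6, 2)→(8, 4): d=(2,2) inclusive
    (2,0)@(5, 1): e=[18,-6,0] → ·  [on edge]
    (3,1)@(7, 3): e=[6,6,0] → #  [on edge]
    (4,1)@(9, 3): e=[-10,26,-4] → ·
    (3,2)@(7, 5): e=[10,-2,4] → ·
    (4,2)@(9, 5): e=[-6,18,0] → ·  [on edge]
    (4,4)@(9, 9): e=[2,2,8] → #
    (4,5)@(9, 11): e=[6,-6,12] → ·
  covered (2 px):
    · · · · ·
    · · · # ·
    · · · · ·
    · · · · ·
    · · · · #
    · · · · ·
    · · · · ·
    · · · · ·
    · · · · ·
    · · · · ·
    · · · · ·
    · · · · ·
T1:
  2·area = 20  (B↔C swapped to make it positive)
  edge (6, 20)→(2, 2): d=(-4,-18) inclusive
  edge (2, 2)→(4, 6): d=(2,4) inclusive
  edge (4, 6)→(6, 20): d=(2,14) inclusive
    (1,2)@(3, 5): e=[6,2,12] → #
    (2,2)@(5, 5): e=[42,-6,-16] → ·
    (1,3)@(3, 7): e=[-2,6,16] → ·
    (2,6)@(5, 13): e=[10,10,0] → #  [on edge]
    (3,6)@(7, 13): e=[46,2,-28] → ·
    (2,7)@(5, 15): e=[2,14,4] → #
    (3,7)@(7, 15): e=[38,6,-24] → ·
    (2,8)@(5, 17): e=[-6,18,8] → ·
  covered (3 px):
    · · · · ·
    · · · · ·
    · # · · ·
    · · · · ·
    · · · · ·
    · · · · ·
    · · # · ·
    · · # · ·
    · · · · ·
    · · · · ·
    · · · · ·
    · · · · ·

Answer: [6,0,6]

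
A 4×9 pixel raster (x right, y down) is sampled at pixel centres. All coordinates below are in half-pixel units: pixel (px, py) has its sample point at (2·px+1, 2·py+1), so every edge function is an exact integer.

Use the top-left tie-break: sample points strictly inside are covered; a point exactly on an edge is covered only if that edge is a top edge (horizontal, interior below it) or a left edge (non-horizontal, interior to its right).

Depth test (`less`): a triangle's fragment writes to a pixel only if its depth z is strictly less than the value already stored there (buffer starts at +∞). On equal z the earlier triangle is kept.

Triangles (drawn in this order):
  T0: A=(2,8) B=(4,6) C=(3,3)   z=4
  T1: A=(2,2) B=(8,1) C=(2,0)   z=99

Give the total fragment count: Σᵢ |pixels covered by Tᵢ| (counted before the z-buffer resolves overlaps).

T0:
  2·area = 8  (B↔C swapped to make it positive)
  edge (2, 8)→(3, 3): d=(1,-5) top-left  bias=+0
  edge (3, 3)→(4, 6): d=(1,3) right/bottom  bias=-1
  edge (4, 6)→(2, 8): d=(-2,2) right/bottom  bias=-1
    (1,1)@(3, 3): e=[0,0,8] → ·  [on edge]
    (3,1)@(7, 3): e=[20,-12,0] → ·  [on edge]
    (1,2)@(3, 5): e=[2,2,4] → █
    (2,2)@(5, 5): e=[12,-4,0] → ·  [on edge]
    (1,3)@(3, 7): e=[4,4,0] → ·  [on edge]
    (0,4)@(1, 9): e=[-4,12,0] → ·  [on edge]
    (2,4)@(5, 9): e=[16,0,-8] → ·  [on edge]
    (0,6)@(1, 13): e=[0,16,-8] → ·  [on edge]
    (3,7)@(7, 15): e=[32,0,-24] → ·  [on edge]
  covered (1 px):
    · · · ·
    · · · ·
    · █ · ·
    · · · ·
    · · · ·
    · · · ·
    · · · ·
    · · · ·
    · · · ·
T1:
  2·area = 12  (B↔C swapped to make it positive)
  edge (2, 2)→(2, 0): d=(0,-2) top-left  bias=+0
  edge (2, 0)→(8, 1): d=(6,1) right/bottom  bias=-1
  edge (8, 1)→(2, 2): d=(-6,1) right/bottom  bias=-1
    (1,0)@(3, 1): e=[2,5,5] → █
    (2,0)@(5, 1): e=[6,3,3] → █
    (3,0)@(7, 1): e=[10,1,1] → █
    (1,1)@(3, 3): e=[2,17,-7] → ·
    (2,1)@(5, 3): e=[6,15,-9] → ·
    (3,1)@(7, 3): e=[10,13,-11] → ·
  covered (3 px):
    · █ █ █
    · · · ·
    · · · ·
    · · · ·
    · · · ·
    · · · ·
    · · · ·
    · · · ·
    · · · ·

Answer: 4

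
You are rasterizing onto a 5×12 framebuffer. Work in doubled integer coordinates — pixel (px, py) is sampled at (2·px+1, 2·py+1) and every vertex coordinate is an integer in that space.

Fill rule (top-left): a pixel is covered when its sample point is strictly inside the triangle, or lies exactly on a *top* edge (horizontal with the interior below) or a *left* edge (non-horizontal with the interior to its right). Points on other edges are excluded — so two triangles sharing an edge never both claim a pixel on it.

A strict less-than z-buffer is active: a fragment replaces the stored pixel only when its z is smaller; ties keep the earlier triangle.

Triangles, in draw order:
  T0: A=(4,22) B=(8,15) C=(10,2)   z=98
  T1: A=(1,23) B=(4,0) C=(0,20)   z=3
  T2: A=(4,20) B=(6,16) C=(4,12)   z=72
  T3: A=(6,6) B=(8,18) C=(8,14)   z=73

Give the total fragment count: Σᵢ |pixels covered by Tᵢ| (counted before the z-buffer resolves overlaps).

T0:
  2·area = 38  (B↔C swapped to make it positive)
  edge (4, 22)→(10, 2): d=(6,-20) top-left  bias=+0
  edge (10, 2)→(8, 15): d=(-2,13) right/bottom  bias=-1
  edge (8, 15)→(4, 22): d=(-4,7) right/bottom  bias=-1
    (4,3)@(9, 7): e=[10,3,25] → █
    (4,4)@(9, 9): e=[22,-1,17] → ·
    (3,6)@(7, 13): e=[6,17,15] → █
    (4,6)@(9, 13): e=[46,-9,1] → ·
    (3,7)@(7, 15): e=[18,13,7] → █
    (4,7)@(9, 15): e=[58,-13,-7] → ·
    (3,8)@(7, 17): e=[30,9,-1] → ·
    (2,9)@(5, 19): e=[2,31,5] → █
    (3,9)@(7, 19): e=[42,5,-9] → ·
    (2,10)@(5, 21): e=[14,27,-3] → ·
  covered (4 px):
    · · · · ·
    · · · · ·
    · · · · ·
    · · · · █
    · · · · ·
    · · · · ·
    · · · █ ·
    · · · █ ·
    · · · · ·
    · · █ · ·
    · · · · ·
    · · · · ·
T1:
  2·area = 32  (B↔C swapped to make it positive)
  edge (1, 23)→(0, 20): d=(-1,-3) top-left  bias=+0
  edge (0, 20)→(4, 0): d=(4,-20) top-left  bias=+0
  edge (4, 0)→(1, 23): d=(-3,23) right/bottom  bias=-1
    (1,2)@(3, 5): e=[24,0,8] → █  [on edge]
    (2,2)@(5, 5): e=[30,40,-38] → ·
    (1,3)@(3, 7): e=[22,8,2] → █
    (2,3)@(5, 7): e=[28,48,-44] → ·
    (1,4)@(3, 9): e=[20,16,-4] → ·
    (0,7)@(1, 15): e=[8,0,24] → █  [on edge]
    (1,7)@(3, 15): e=[14,40,-22] → ·
    (0,8)@(1, 17): e=[6,8,18] → █
    (1,8)@(3, 17): e=[12,48,-28] → ·
    (0,9)@(1, 19): e=[4,16,12] → █
    (1,9)@(3, 19): e=[10,56,-34] → ·
    (0,10)@(1, 21): e=[2,24,6] → █
    (0,11)@(1, 23): e=[0,32,0] → ·  [on edge]
  covered (6 px):
    · · · · ·
    · · · · ·
    · █ · · ·
    · █ · · ·
    · · · · ·
    · · · · ·
    · · · · ·
    █ · · · ·
    █ · · · ·
    █ · · · ·
    █ · · · ·
    · · · · ·
T2:
  2·area = 16  (B↔C swapped to make it positive)
  edge (4, 20)→(4, 12): d=(0,-8) top-left  bias=+0
  edge (4, 12)→(6, 16): d=(2,4) right/bottom  bias=-1
  edge (6, 16)→(4, 20): d=(-2,4) right/bottom  bias=-1
    (2,7)@(5, 15): e=[8,2,6] → █
    (3,7)@(7, 15): e=[24,-6,-2] → ·
    (2,8)@(5, 17): e=[8,6,2] → █
    (3,8)@(7, 17): e=[24,-2,-6] → ·
    (2,9)@(5, 19): e=[8,10,-2] → ·
  covered (2 px):
    · · · · ·
    · · · · ·
    · · · · ·
    · · · · ·
    · · · · ·
    · · · · ·
    · · · · ·
    · · █ · ·
    · · █ · ·
    · · · · ·
    · · · · ·
    · · · · ·
T3:
  2·area = 8  (B↔C swapped to make it positive)
  edge (6, 6)→(8, 14): d=(2,8) right/bottom  bias=-1
  edge (8, 14)→(8, 18): d=(0,4) right/bottom  bias=-1
  edge (8, 18)→(6, 6): d=(-2,-12) top-left  bias=+0
    (3,5)@(7, 11): e=[2,4,2] → █
    (4,5)@(9, 11): e=[-14,-4,26] → ·
    (3,6)@(7, 13): e=[6,4,-2] → ·
  covered (1 px):
    · · · · ·
    · · · · ·
    · · · · ·
    · · · · ·
    · · · · ·
    · · · █ ·
    · · · · ·
    · · · · ·
    · · · · ·
    · · · · ·
    · · · · ·
    · · · · ·

Result: 13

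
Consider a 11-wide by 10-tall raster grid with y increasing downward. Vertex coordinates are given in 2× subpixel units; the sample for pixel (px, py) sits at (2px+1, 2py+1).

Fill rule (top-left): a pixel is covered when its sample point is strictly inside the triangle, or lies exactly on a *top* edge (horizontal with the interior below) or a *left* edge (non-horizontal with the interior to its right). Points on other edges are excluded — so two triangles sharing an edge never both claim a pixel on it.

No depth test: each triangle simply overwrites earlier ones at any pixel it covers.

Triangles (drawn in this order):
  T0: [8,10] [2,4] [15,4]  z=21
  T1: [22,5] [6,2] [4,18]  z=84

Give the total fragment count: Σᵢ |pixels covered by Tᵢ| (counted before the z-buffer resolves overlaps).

T0:
  2·area = 78
  edge (8, 10)→(2, 4): d=(-6,-6) top-left  bias=+0
  edge (2, 4)→(15, 4): d=(13,0) top-left  bias=+0
  edge (15, 4)→(8, 10): d=(-7,6) right/bottom  bias=-1
    (0,1)@(1, 3): e=[0,-13,91] → .  [on edge]
    (1,2)@(3, 5): e=[0,13,65] → X  [on edge]
    (2,2)@(5, 5): e=[12,13,53] → X
    (3,2)@(7, 5): e=[24,13,41] → X
    (4,2)@(9, 5): e=[36,13,29] → X
    (5,2)@(11, 5): e=[48,13,17] → X
    (6,2)@(13, 5): e=[60,13,5] → X
    (7,2)@(15, 5): e=[72,13,-7] → .
    (1,3)@(3, 7): e=[-12,39,51] → .
    (2,3)@(5, 7): e=[0,39,39] → X  [on edge]
    (6,3)@(13, 7): e=[48,39,-9] → .
    (2,4)@(5, 9): e=[-12,65,25] → .
    (3,4)@(7, 9): e=[0,65,13] → X  [on edge]
    (4,5)@(9, 11): e=[0,91,-13] → .  [on edge]
    (5,6)@(11, 13): e=[0,117,-39] → .  [on edge]
    (6,7)@(13, 15): e=[0,143,-65] → .  [on edge]
    (7,8)@(15, 17): e=[0,169,-91] → .  [on edge]
    (8,9)@(17, 19): e=[0,195,-117] → .  [on edge]
  covered (12 px):
    . . . . . . . . . . .
    . . . . . . . . . . .
    . X X X X X X . . . .
    . . X X X X . . . . .
    . . . X X . . . . . .
    . . . . . . . . . . .
    . . . . . . . . . . .
    . . . . . . . . . . .
    . . . . . . . . . . .
    . . . . . . . . . . .
T1:
  2·area = 262  (B↔C swapped to make it positive)
  edge (22, 5)→(4, 18): d=(-18,13) right/bottom  bias=-1
  edge (4, 18)→(6, 2): d=(2,-16) top-left  bias=+0
  edge (6, 2)→(22, 5): d=(16,3) right/bottom  bias=-1
    (3,1)@(7, 3): e=[231,18,13] → X
    (4,1)@(9, 3): e=[205,50,7] → X
    (5,1)@(11, 3): e=[179,82,1] → X
    (6,1)@(13, 3): e=[153,114,-5] → .
    (3,2)@(7, 5): e=[195,22,45] → X
    (6,2)@(13, 5): e=[117,118,27] → X
    (7,2)@(15, 5): e=[91,150,21] → X
    (8,2)@(17, 5): e=[65,182,15] → X
    (9,2)@(19, 5): e=[39,214,9] → X
    (10,2)@(21, 5): e=[13,246,3] → X
    (3,3)@(7, 7): e=[159,26,77] → X
    (10,3)@(21, 7): e=[-23,250,35] → .
  covered (34 px):
    . . . . . . . . . . .
    . . . X X X . . . . .
    . . . X X X X X X X X
    . . . X X X X X X X .
    . . . X X X X X . . .
    . . X X X X X . . . .
    . . X X X . . . . . .
    . . X X . . . . . . .
    . . X . . . . . . . .
    . . . . . . . . . . .

Result: 46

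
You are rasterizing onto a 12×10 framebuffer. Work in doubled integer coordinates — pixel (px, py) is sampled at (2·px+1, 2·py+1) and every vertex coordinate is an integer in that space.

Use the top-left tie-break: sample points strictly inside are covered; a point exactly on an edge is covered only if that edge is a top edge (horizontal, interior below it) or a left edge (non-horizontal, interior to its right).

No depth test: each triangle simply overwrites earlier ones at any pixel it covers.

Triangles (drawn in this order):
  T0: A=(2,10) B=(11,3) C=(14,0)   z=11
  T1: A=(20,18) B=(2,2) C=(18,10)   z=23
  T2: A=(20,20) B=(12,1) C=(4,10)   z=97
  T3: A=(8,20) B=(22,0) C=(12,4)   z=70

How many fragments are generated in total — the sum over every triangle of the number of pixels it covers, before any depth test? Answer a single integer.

T0:
  2·area = 6  (B↔C swapped to make it positive)
  edge (2, 10)→(14, 0): d=(12,-10) top-left  bias=+0
  edge (14, 0)→(11, 3): d=(-3,3) right/bottom  bias=-1
  edge (11, 3)→(2, 10): d=(-9,7) right/bottom  bias=-1
    (6,0)@(13, 1): e=[2,0,4] → .  [on edge]
    (5,1)@(11, 3): e=[6,0,0] → .  [on edge]
    (4,2)@(9, 5): e=[10,0,-4] → .  [on edge]
    (3,3)@(7, 7): e=[14,0,-8] → .  [on edge]
    (2,4)@(5, 9): e=[18,0,-12] → .  [on edge]
    (1,5)@(3, 11): e=[22,0,-16] → .  [on edge]
    (0,6)@(1, 13): e=[26,0,-20] → .  [on edge]
  covered (0 px):
    . . . . . . . . . . . .
    . . . . . . . . . . . .
    . . . . . . . . . . . .
    . . . . . . . . . . . .
    . . . . . . . . . . . .
    . . . . . . . . . . . .
    . . . . . . . . . . . .
    . . . . . . . . . . . .
    . . . . . . . . . . . .
    . . . . . . . . . . . .
T1:
  2·area = 112
  edge (20, 18)→(2, 2): d=(-18,-16) top-left  bias=+0
  edge (2, 2)→(18, 10): d=(16,8) right/bottom  bias=-1
  edge (18, 10)→(20, 18): d=(2,8) right/bottom  bias=-1
    (3,2)@(7, 5): e=[26,8,78] → X
    (4,2)@(9, 5): e=[58,-8,62] → .
    (3,3)@(7, 7): e=[-10,40,82] → .
    (4,3)@(9, 7): e=[22,24,66] → X
    (5,3)@(11, 7): e=[54,8,50] → X
    (6,3)@(13, 7): e=[86,-8,34] → .
    (4,4)@(9, 9): e=[-14,56,70] → .
    (5,4)@(11, 9): e=[18,40,54] → X
    (6,4)@(13, 9): e=[50,24,38] → X
    (7,4)@(15, 9): e=[82,8,22] → X
    (8,4)@(17, 9): e=[114,-8,6] → .
    (5,5)@(11, 11): e=[-18,72,58] → .
  covered (14 px):
    . . . . . . . . . . . .
    . . . . . . . . . . . .
    . . . X . . . . . . . .
    . . . . X X . . . . . .
    . . . . . X X X . . . .
    . . . . . . X X X . . .
    . . . . . . . X X . . .
    . . . . . . . . X X . .
    . . . . . . . . . X . .
    . . . . . . . . . . . .
T2:
  2·area = 224  (B↔C swapped to make it positive)
  edge (20, 20)→(4, 10): d=(-16,-10) top-left  bias=+0
  edge (4, 10)→(12, 1): d=(8,-9) top-left  bias=+0
  edge (12, 1)→(20, 20): d=(8,19) right/bottom  bias=-1
    (5,1)@(11, 3): e=[182,7,35] → X
    (6,1)@(13, 3): e=[202,25,-3] → .
    (4,2)@(9, 5): e=[130,5,89] → X
    (6,2)@(13, 5): e=[170,41,13] → X
    (7,2)@(15, 5): e=[190,59,-25] → .
    (3,3)@(7, 7): e=[78,3,143] → X
    (7,3)@(15, 7): e=[158,75,-9] → .
    (2,4)@(5, 9): e=[26,1,197] → X
    (7,4)@(15, 9): e=[126,91,7] → X
    (8,4)@(17, 9): e=[146,109,-31] → .
    (2,5)@(5, 11): e=[-6,17,213] → .
    (3,5)@(7, 11): e=[14,35,175] → X
  covered (29 px):
    . . . . . . . . . . . .
    . . . . . X . . . . . .
    . . . . X X X . . . . .
    . . . X X X X . . . . .
    . . X X X X X X . . . .
    . . . X X X X X . . . .
    . . . . X X X X X . . .
    . . . . . . X X X . . .
    . . . . . . . . X . . .
    . . . . . . . . . X . .
T3:
  2·area = 144  (B↔C swapped to make it positive)
  edge (8, 20)→(12, 4): d=(4,-16) top-left  bias=+0
  edge (12, 4)→(22, 0): d=(10,-4) top-left  bias=+0
  edge (22, 0)→(8, 20): d=(-14,20) right/bottom  bias=-1
    (10,0)@(21, 1): e=[132,6,6] → X
    (11,0)@(23, 1): e=[164,14,-34] → .
    (7,1)@(15, 3): e=[44,2,98] → X
    (8,1)@(17, 3): e=[76,10,58] → X
    (9,1)@(19, 3): e=[108,18,18] → X
    (10,1)@(21, 3): e=[140,26,-22] → .
    (6,2)@(13, 5): e=[20,14,110] → X
    (9,2)@(19, 5): e=[116,38,-10] → .
    (6,3)@(13, 7): e=[28,34,82] → X
    (9,3)@(19, 7): e=[124,58,-38] → .
    (5,4)@(11, 9): e=[4,46,94] → X
    (8,4)@(17, 9): e=[100,70,-26] → .
  covered (18 px):
    . . . . . . . . . . X .
    . . . . . . . X X X . .
    . . . . . . X X X . . .
    . . . . . . X X X . . .
    . . . . . X X X . . . .
    . . . . . X X . . . . .
    . . . . . X . . . . . .
    . . . . . X . . . . . .
    . . . . X . . . . . . .
    . . . . . . . . . . . .

Final: 61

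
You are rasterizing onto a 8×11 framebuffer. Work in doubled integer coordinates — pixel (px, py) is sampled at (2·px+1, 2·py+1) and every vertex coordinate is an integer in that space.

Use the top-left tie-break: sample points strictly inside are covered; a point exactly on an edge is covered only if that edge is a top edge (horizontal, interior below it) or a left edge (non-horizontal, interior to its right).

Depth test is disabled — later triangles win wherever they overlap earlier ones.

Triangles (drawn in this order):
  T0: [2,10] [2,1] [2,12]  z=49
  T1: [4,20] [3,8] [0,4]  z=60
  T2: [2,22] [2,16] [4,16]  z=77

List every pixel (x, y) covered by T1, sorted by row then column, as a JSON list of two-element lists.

T0:
  degenerate (2·area = 0) — covers nothing
T1:
  2·area = 32  (B↔C swapped to make it positive)
  edge (4, 20)→(0, 4): d=(-4,-16) top-left  bias=+0
  edge (0, 4)→(3, 8): d=(3,4) right/bottom  bias=-1
  edge (3, 8)→(4, 20): d=(1,12) right/bottom  bias=-1
    (0,3)@(1, 7): e=[4,5,23] → X
    (1,3)@(3, 7): e=[36,-3,-1] → .
    (0,4)@(1, 9): e=[-4,11,25] → .
    (1,4)@(3, 9): e=[28,3,1] → X
    (2,4)@(5, 9): e=[60,-5,-23] → .
    (1,5)@(3, 11): e=[20,9,3] → X
    (2,5)@(5, 11): e=[52,1,-21] → .
    (1,6)@(3, 13): e=[12,15,5] → X
    (2,6)@(5, 13): e=[44,7,-19] → .
    (1,7)@(3, 15): e=[4,21,7] → X
    (2,7)@(5, 15): e=[36,13,-17] → .
    (1,8)@(3, 17): e=[-4,27,9] → .
  covered (5 px):
    . . . . . . . .
    . . . . . . . .
    . . . . . . . .
    X . . . . . . .
    . X . . . . . .
    . X . . . . . .
    . X . . . . . .
    . X . . . . . .
    . . . . . . . .
    . . . . . . . .
    . . . . . . . .
T2:
  2·area = 12
  edge (2, 22)→(2, 16): d=(0,-6) top-left  bias=+0
  edge (2, 16)→(4, 16): d=(2,0) top-left  bias=+0
  edge (4, 16)→(2, 22): d=(-2,6) right/bottom  bias=-1
    (4,0)@(9, 1): e=[42,-30,0] → .  [on edge]
    (3,3)@(7, 7): e=[30,-18,0] → .  [on edge]
    (2,6)@(5, 13): e=[18,-6,0] → .  [on edge]
    (1,8)@(3, 17): e=[6,2,4] → X
    (2,8)@(5, 17): e=[18,2,-8] → .
    (1,9)@(3, 19): e=[6,6,0] → .  [on edge]
  covered (1 px):
    . . . . . . . .
    . . . . . . . .
    . . . . . . . .
    . . . . . . . .
    . . . . . . . .
    . . . . . . . .
    . . . . . . . .
    . . . . . . . .
    . X . . . . . .
    . . . . . . . .
    . . . . . . . .

Result: [[0,3],[1,4],[1,5],[1,6],[1,7]]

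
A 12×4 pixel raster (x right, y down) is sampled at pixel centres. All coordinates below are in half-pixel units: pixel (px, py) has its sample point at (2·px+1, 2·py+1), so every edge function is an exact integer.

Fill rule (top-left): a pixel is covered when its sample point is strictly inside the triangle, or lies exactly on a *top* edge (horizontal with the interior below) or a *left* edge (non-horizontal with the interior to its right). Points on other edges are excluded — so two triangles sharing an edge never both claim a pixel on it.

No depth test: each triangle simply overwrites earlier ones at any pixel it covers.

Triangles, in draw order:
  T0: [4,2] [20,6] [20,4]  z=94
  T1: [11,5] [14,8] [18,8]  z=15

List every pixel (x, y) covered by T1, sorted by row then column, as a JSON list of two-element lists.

T0:
  2·area = 32  (B↔C swapped to make it positive)
  edge (4, 2)→(20, 4): d=(16,2) right/bottom  bias=-1
  edge (20, 4)→(20, 6): d=(0,2) right/bottom  bias=-1
  edge (20, 6)→(4, 2): d=(-16,-4) top-left  bias=+0
    (4,1)@(9, 3): e=[6,22,4] → X
    (5,1)@(11, 3): e=[2,18,12] → X
    (6,1)@(13, 3): e=[-2,14,20] → .
    (4,2)@(9, 5): e=[38,22,-28] → .
    (5,2)@(11, 5): e=[34,18,-20] → .
    (8,2)@(17, 5): e=[22,6,4] → X
    (9,2)@(19, 5): e=[18,2,12] → X
    (10,2)@(21, 5): e=[14,-2,20] → .
    (8,3)@(17, 7): e=[54,6,-28] → .
    (9,3)@(19, 7): e=[50,2,-20] → .
  covered (4 px):
    . . . . . . . . . . . .
    . . . . X X . . . . . .
    . . . . . . . . X X . .
    . . . . . . . . . . . .
T1:
  2·area = 12  (B↔C swapped to make it positive)
  edge (11, 5)→(18, 8): d=(7,3) right/bottom  bias=-1
  edge (18, 8)→(14, 8): d=(-4,0) right/bottom  bias=-1
  edge (14, 8)→(11, 5): d=(-3,-3) top-left  bias=+0
    (3,0)@(7, 1): e=[-16,28,0] → .  [on edge]
    (4,1)@(9, 3): e=[-8,20,0] → .  [on edge]
    (5,2)@(11, 5): e=[0,12,0] → .  [on edge]
    (6,3)@(13, 7): e=[8,4,0] → X  [on edge]
    (7,3)@(15, 7): e=[2,4,6] → X
    (8,3)@(17, 7): e=[-4,4,12] → .
  covered (2 px):
    . . . . . . . . . . . .
    . . . . . . . . . . . .
    . . . . . . . . . . . .
    . . . . . . X X . . . .

Answer: [[6,3],[7,3]]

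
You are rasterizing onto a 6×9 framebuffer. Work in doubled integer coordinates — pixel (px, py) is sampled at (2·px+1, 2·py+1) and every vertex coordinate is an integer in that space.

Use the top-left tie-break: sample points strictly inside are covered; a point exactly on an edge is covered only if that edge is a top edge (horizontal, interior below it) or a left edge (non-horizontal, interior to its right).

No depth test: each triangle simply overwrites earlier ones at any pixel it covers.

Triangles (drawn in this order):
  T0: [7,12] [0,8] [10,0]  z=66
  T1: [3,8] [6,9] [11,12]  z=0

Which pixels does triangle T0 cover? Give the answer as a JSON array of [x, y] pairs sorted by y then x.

T0:
  2·area = 96
  edge (7, 12)→(0, 8): d=(-7,-4) top-left  bias=+0
  edge (0, 8)→(10, 0): d=(10,-8) top-left  bias=+0
  edge (10, 0)→(7, 12): d=(-3,12) right/bottom  bias=-1
    (4,0)@(9, 1): e=[85,2,9] → X
    (5,0)@(11, 1): e=[93,18,-15] → .
    (3,1)@(7, 3): e=[63,6,27] → X
    (5,1)@(11, 3): e=[79,38,-21] → .
    (2,2)@(5, 5): e=[41,10,45] → X
    (4,2)@(9, 5): e=[57,42,-3] → .
    (1,3)@(3, 7): e=[19,14,63] → X
    (4,3)@(9, 7): e=[43,62,-9] → .
    (1,4)@(3, 9): e=[5,34,57] → X
    (4,4)@(9, 9): e=[29,82,-15] → .
    (1,5)@(3, 11): e=[-9,54,51] → .
    (2,5)@(5, 11): e=[-1,70,27] → .
  covered (12 px):
    . . . . X .
    . . . X X .
    . . X X . .
    . X X X . .
    . X X X . .
    . . . X . .
    . . . . . .
    . . . . . .
    . . . . . .
T1:
  2·area = 4
  edge (3, 8)→(6, 9): d=(3,1) right/bottom  bias=-1
  edge (6, 9)→(11, 12): d=(5,3) right/bottom  bias=-1
  edge (11, 12)→(3, 8): d=(-8,-4) top-left  bias=+0
    (0,3)@(1, 7): e=[-1,5,0] → .  [on edge]
    (2,4)@(5, 9): e=[1,3,0] → X  [on edge]
    (3,4)@(7, 9): e=[-1,-3,8] → .
    (2,5)@(5, 11): e=[7,13,-16] → .
    (4,5)@(9, 11): e=[3,1,0] → X  [on edge]
    (5,5)@(11, 11): e=[1,-5,8] → .
    (4,6)@(9, 13): e=[9,11,-16] → .
  covered (2 px):
    . . . . . .
    . . . . . .
    . . . . . .
    . . . . . .
    . . X . . .
    . . . . X .
    . . . . . .
    . . . . . .
    . . . . . .

Answer: [[4,0],[3,1],[4,1],[2,2],[3,2],[1,3],[2,3],[3,3],[1,4],[2,4],[3,4],[3,5]]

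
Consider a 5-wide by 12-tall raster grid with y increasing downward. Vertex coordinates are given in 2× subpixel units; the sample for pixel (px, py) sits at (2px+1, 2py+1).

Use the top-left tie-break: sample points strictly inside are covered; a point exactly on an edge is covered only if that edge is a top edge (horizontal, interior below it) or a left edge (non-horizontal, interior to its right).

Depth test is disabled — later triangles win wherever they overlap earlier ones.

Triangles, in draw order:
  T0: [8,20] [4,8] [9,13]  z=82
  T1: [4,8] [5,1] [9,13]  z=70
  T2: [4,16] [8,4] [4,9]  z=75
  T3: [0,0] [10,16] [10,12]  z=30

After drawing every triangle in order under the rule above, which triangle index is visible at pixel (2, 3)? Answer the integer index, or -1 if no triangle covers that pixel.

T0:
  2·area = 40
  edge (8, 20)→(4, 8): d=(-4,-12) top-left  bias=+0
  edge (4, 8)→(9, 13): d=(5,5) right/bottom  bias=-1
  edge (9, 13)→(8, 20): d=(-1,7) right/bottom  bias=-1
    (0,2)@(1, 5): e=[-24,0,64] → ·  [on edge]
    (1,2)@(3, 5): e=[0,-10,50] → ·  [on edge]
    (1,3)@(3, 7): e=[-8,0,48] → ·  [on edge]
    (2,4)@(5, 9): e=[8,0,32] → ·  [on edge]
    (2,5)@(5, 11): e=[0,10,30] → #  [on edge]
    (3,5)@(7, 11): e=[24,0,16] → ·  [on edge]
    (2,6)@(5, 13): e=[-8,20,28] → ·
    (3,6)@(7, 13): e=[16,10,14] → #
    (4,6)@(9, 13): e=[40,0,0] → ·  [on edge]
    (3,7)@(7, 15): e=[8,20,12] → #
    (4,7)@(9, 15): e=[32,10,-2] → ·
    (3,8)@(7, 17): e=[0,30,10] → #  [on edge]
    (4,11)@(9, 23): e=[0,50,-10] → ·  [on edge]
  covered (4 px):
    · · · · ·
    · · · · ·
    · · · · ·
    · · · · ·
    · · · · ·
    · · # · ·
    · · · # ·
    · · · # ·
    · · · # ·
    · · · · ·
    · · · · ·
    · · · · ·
T1:
  2·area = 40
  edge (4, 8)→(5, 1): d=(1,-7) top-left  bias=+0
  edge (5, 1)→(9, 13): d=(4,12) right/bottom  bias=-1
  edge (9, 13)→(4, 8): d=(-5,-5) top-left  bias=+0
    (2,0)@(5, 1): e=[0,0,40] → ·  [on edge]
    (2,1)@(5, 3): e=[2,8,30] → #
    (3,1)@(7, 3): e=[16,-16,40] → ·
    (0,2)@(1, 5): e=[-24,64,0] → ·  [on edge]
    (2,2)@(5, 5): e=[4,16,20] → #
    (3,2)@(7, 5): e=[18,-8,30] → ·
    (1,3)@(3, 7): e=[-8,48,0] → ·  [on edge]
    (2,3)@(5, 7): e=[6,24,10] → #
    (3,3)@(7, 7): e=[20,0,20] → ·  [on edge]
    (2,4)@(5, 9): e=[8,32,0] → #  [on edge]
    (3,4)@(7, 9): e=[22,8,10] → #
    (4,4)@(9, 9): e=[36,-16,20] → ·
    (3,5)@(7, 11): e=[24,16,0] → #  [on edge]
    (4,6)@(9, 13): e=[40,0,0] → ·  [on edge]
    (1,7)@(3, 15): e=[0,80,-40] → ·  [on edge]
  covered (6 px):
    · · · · ·
    · · # · ·
    · · # · ·
    · · # · ·
    · · # # ·
    · · · # ·
    · · · · ·
    · · · · ·
    · · · · ·
    · · · · ·
    · · · · ·
    · · · · ·
T2:
  2·area = 28  (B↔C swapped to make it positive)
  edge (4, 16)→(4, 9): d=(0,-7) top-left  bias=+0
  edge (4, 9)→(8, 4): d=(4,-5) top-left  bias=+0
  edge (8, 4)→(4, 16): d=(-4,12) right/bottom  bias=-1
    (4,0)@(9, 1): e=[35,-7,0] → ·  [on edge]
    (3,3)@(7, 7): e=[21,7,0] → ·  [on edge]
    (2,4)@(5, 9): e=[7,5,16] → #
    (3,4)@(7, 9): e=[21,15,-8] → ·
    (2,5)@(5, 11): e=[7,13,8] → #
    (3,5)@(7, 11): e=[21,23,-16] → ·
    (2,6)@(5, 13): e=[7,21,0] → ·  [on edge]
    (1,9)@(3, 19): e=[-7,35,0] → ·  [on edge]
  covered (2 px):
    · · · · ·
    · · · · ·
    · · · · ·
    · · · · ·
    · · # · ·
    · · # · ·
    · · · · ·
    · · · · ·
    · · · · ·
    · · · · ·
    · · · · ·
    · · · · ·
T3:
  2·area = 40  (B↔C swapped to make it positive)
  edge (0, 0)→(10, 12): d=(10,12) right/bottom  bias=-1
  edge (10, 12)→(10, 16): d=(0,4) right/bottom  bias=-1
  edge (10, 16)→(0, 0): d=(-10,-16) top-left  bias=+0
    (2,3)@(5, 7): e=[10,20,10] → #
    (3,3)@(7, 7): e=[-14,12,42] → ·
    (2,4)@(5, 9): e=[30,20,-10] → ·
    (3,4)@(7, 9): e=[6,12,22] → #
    (4,4)@(9, 9): e=[-18,4,54] → ·
    (3,5)@(7, 11): e=[26,12,2] → #
    (4,5)@(9, 11): e=[2,4,34] → #
    (3,6)@(7, 13): e=[46,12,-18] → ·
    (4,6)@(9, 13): e=[22,4,14] → #
    (4,7)@(9, 15): e=[42,4,-6] → ·
  covered (5 px):
    · · · · ·
    · · · · ·
    · · · · ·
    · · # · ·
    · · · # ·
    · · · # #
    · · · · #
    · · · · ·
    · · · · ·
    · · · · ·
    · · · · ·
    · · · · ·

Z-buffer (winner per pixel, '.' = empty):
  . . . . .
  . . 1 . .
  . . 1 . .
  . . 3 . .
  . . 2 3 .
  . . 2 3 3
  . . . 0 3
  . . . 0 .
  . . . 0 .
  . . . . .
  . . . . .
  . . . . .

Result: 3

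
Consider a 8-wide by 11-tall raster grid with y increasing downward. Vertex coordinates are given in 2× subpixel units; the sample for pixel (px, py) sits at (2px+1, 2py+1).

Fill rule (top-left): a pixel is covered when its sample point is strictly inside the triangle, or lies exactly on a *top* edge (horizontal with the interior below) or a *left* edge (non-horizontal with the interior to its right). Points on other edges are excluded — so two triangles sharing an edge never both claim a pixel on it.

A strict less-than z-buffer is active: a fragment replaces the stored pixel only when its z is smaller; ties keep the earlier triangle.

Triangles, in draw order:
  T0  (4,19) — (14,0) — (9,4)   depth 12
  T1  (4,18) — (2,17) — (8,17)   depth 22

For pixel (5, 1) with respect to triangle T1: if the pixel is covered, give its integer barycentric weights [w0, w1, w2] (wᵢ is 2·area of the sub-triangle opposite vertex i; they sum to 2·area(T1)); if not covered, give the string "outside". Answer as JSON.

T0:
  2·area = 55  (B↔C swapped to make it positive)
  edge (4, 19)→(9, 4): d=(5,-15) top-left  bias=+0
  edge (9, 4)→(14, 0): d=(5,-4) top-left  bias=+0
  edge (14, 0)→(4, 19): d=(-10,19) right/bottom  bias=-1
    (6,0)@(13, 1): e=[45,1,9] → █
    (7,0)@(15, 1): e=[75,9,-29] → ·
    (5,1)@(11, 3): e=[25,3,27] → █
    (6,1)@(13, 3): e=[55,11,-11] → ·
    (4,2)@(9, 5): e=[5,5,45] → █
    (6,2)@(13, 5): e=[65,21,-31] → ·
    (4,3)@(9, 7): e=[15,15,25] → █
    (5,3)@(11, 7): e=[45,23,-13] → ·
    (4,4)@(9, 9): e=[25,25,5] → █
    (5,4)@(11, 9): e=[55,33,-33] → ·
    (3,5)@(7, 11): e=[5,27,23] → █
    (4,5)@(9, 11): e=[35,35,-15] → ·
  covered (9 px):
    · · · · · · █ ·
    · · · · · █ · ·
    · · · · █ █ · ·
    · · · · █ · · ·
    · · · · █ · · ·
    · · · █ · · · ·
    · · · █ · · · ·
    · · · · · · · ·
    · · █ · · · · ·
    · · · · · · · ·
    · · · · · · · ·
T1:
  2·area = 6
  edge (4, 18)→(2, 17): d=(-2,-1) top-left  bias=+0
  edge (2, 17)→(8, 17): d=(6,0) top-left  bias=+0
  edge (8, 17)→(4, 18): d=(-4,1) right/bottom  bias=-1
    (0,8)@(1, 17): e=[-1,0,7] → ·  [on edge]
    (1,8)@(3, 17): e=[1,0,5] → █  [on edge]
    (2,8)@(5, 17): e=[3,0,3] → █  [on edge]
    (3,8)@(7, 17): e=[5,0,1] → █  [on edge]
    (4,8)@(9, 17): e=[7,0,-1] → ·  [on edge]
    (5,8)@(11, 17): e=[9,0,-3] → ·  [on edge]
    (6,8)@(13, 17): e=[11,0,-5] → ·  [on edge]
    (7,8)@(15, 17): e=[13,0,-7] → ·  [on edge]
    (1,9)@(3, 19): e=[-3,12,-3] → ·
    (2,9)@(5, 19): e=[-1,12,-5] → ·
    (3,9)@(7, 19): e=[1,12,-7] → ·
  covered (3 px):
    · · · · · · · ·
    · · · · · · · ·
    · · · · · · · ·
    · · · · · · · ·
    · · · · · · · ·
    · · · · · · · ·
    · · · · · · · ·
    · · · · · · · ·
    · █ █ █ · · · ·
    · · · · · · · ·
    · · · · · · · ·

Answer: "outside"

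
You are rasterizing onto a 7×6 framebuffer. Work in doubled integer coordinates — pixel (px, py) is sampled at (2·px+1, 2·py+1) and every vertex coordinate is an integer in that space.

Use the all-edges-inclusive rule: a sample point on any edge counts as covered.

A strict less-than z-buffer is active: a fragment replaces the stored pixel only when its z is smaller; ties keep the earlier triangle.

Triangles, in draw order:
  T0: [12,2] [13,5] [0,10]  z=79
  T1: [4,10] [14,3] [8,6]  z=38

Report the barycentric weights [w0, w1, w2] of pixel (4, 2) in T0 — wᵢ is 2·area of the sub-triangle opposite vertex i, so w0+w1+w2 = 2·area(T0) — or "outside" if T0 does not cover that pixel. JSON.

T0:
  2·area = 44
  edge (12, 2)→(13, 5): d=(1,3) inclusive
  edge (13, 5)→(0, 10): d=(-13,5) inclusive
  edge (0, 10)→(12, 2): d=(12,-8) inclusive
    (5,1)@(11, 3): e=[4,36,4] → X
    (6,1)@(13, 3): e=[-2,26,20] → .
    (4,2)@(9, 5): e=[12,20,12] → X
    (6,2)@(13, 5): e=[0,0,44] → X  [on edge]
    (2,3)@(5, 7): e=[26,14,4] → X
    (3,3)@(7, 7): e=[20,4,20] → X
    (4,3)@(9, 7): e=[14,-6,36] → .
    (5,3)@(11, 7): e=[8,-16,52] → .
    (6,3)@(13, 7): e=[2,-26,68] → .
    (2,4)@(5, 9): e=[28,-12,28] → .
    (3,4)@(7, 9): e=[22,-22,44] → .
  covered (6 px):
    . . . . . . .
    . . . . . X .
    . . . . X X X
    . . X X . . .
    . . . . . . .
    . . . . . . .
T1:
  2·area = 12  (B↔C swapped to make it positive)
  edge (4, 10)→(8, 6): d=(4,-4) inclusive
  edge (8, 6)→(14, 3): d=(6,-3) inclusive
  edge (14, 3)→(4, 10): d=(-10,7) inclusive
    (6,0)@(13, 1): e=[0,-15,27] → .  [on edge]
    (5,1)@(11, 3): e=[0,-9,21] → .  [on edge]
    (4,2)@(9, 5): e=[0,-3,15] → .  [on edge]
    (5,2)@(11, 5): e=[8,3,1] → X
    (6,2)@(13, 5): e=[16,9,-13] → .
    (3,3)@(7, 7): e=[0,3,9] → X  [on edge]
    (4,3)@(9, 7): e=[8,9,-5] → .
    (5,3)@(11, 7): e=[16,15,-19] → .
    (2,4)@(5, 9): e=[0,9,3] → X  [on edge]
    (3,4)@(7, 9): e=[8,15,-11] → .
    (1,5)@(3, 11): e=[0,15,-3] → .  [on edge]
    (2,5)@(5, 11): e=[8,21,-17] → .
  covered (3 px):
    . . . . . . .
    . . . . . . .
    . . . . . X .
    . . . X . . .
    . . X . . . .
    . . . . . . .

Result: [20,12,12]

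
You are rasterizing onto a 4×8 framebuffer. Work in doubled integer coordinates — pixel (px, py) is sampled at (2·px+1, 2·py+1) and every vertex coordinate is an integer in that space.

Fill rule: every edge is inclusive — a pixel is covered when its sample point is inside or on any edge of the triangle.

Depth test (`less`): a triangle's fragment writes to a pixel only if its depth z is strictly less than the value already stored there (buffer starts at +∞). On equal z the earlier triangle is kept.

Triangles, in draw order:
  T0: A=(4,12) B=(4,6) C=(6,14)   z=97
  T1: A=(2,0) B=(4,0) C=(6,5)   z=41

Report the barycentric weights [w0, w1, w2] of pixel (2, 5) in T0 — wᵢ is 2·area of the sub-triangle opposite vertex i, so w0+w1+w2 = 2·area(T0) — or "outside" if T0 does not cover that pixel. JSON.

T0:
  2·area = 12
  edge (4, 12)→(4, 6): d=(0,-6) inclusive
  edge (4, 6)→(6, 14): d=(2,8) inclusive
  edge (6, 14)→(4, 12): d=(-2,-2) inclusive
    (0,4)@(1, 9): e=[-18,30,0] → ·  [on edge]
    (1,5)@(3, 11): e=[-6,18,0] → ·  [on edge]
    (2,5)@(5, 11): e=[6,2,4] → █
    (3,5)@(7, 11): e=[18,-14,8] → ·
    (2,6)@(5, 13): e=[6,6,0] → █  [on edge]
    (3,6)@(7, 13): e=[18,-10,4] → ·
    (2,7)@(5, 15): e=[6,10,-4] → ·
    (3,7)@(7, 15): e=[18,-6,0] → ·  [on edge]
  covered (2 px):
    · · · ·
    · · · ·
    · · · ·
    · · · ·
    · · · ·
    · · █ ·
    · · █ ·
    · · · ·
T1:
  2·area = 10
  edge (2, 0)→(4, 0): d=(2,0) inclusive
  edge (4, 0)→(6, 5): d=(2,5) inclusive
  edge (6, 5)→(2, 0): d=(-4,-5) inclusive
    (1,0)@(3, 1): e=[2,7,1] → █
    (2,0)@(5, 1): e=[2,-3,11] → ·
    (1,1)@(3, 3): e=[6,11,-7] → ·
    (2,1)@(5, 3): e=[6,1,3] → █
    (3,1)@(7, 3): e=[6,-9,13] → ·
    (2,2)@(5, 5): e=[10,5,-5] → ·
  covered (2 px):
    · █ · ·
    · · █ ·
    · · · ·
    · · · ·
    · · · ·
    · · · ·
    · · · ·
    · · · ·

Final: [2,4,6]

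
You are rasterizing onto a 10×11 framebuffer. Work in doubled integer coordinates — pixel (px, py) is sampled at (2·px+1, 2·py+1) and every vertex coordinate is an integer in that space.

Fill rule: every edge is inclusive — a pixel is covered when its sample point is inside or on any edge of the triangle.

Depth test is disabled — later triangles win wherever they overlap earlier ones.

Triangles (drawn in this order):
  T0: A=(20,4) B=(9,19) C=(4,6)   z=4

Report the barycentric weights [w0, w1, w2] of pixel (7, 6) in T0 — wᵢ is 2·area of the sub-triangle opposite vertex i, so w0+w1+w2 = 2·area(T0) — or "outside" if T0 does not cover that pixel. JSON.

T0:
  2·area = 218
  edge (20, 4)→(9, 19): d=(-11,15) inclusive
  edge (9, 19)→(4, 6): d=(-5,-13) inclusive
  edge (4, 6)→(20, 4): d=(16,-2) inclusive
    (6,2)@(13, 5): e=[94,122,2] → #
    (7,2)@(15, 5): e=[64,148,6] → #
    (8,2)@(17, 5): e=[34,174,10] → #
    (9,2)@(19, 5): e=[4,200,14] → #
    (2,3)@(5, 7): e=[192,8,18] → #
    (3,3)@(7, 7): e=[162,34,22] → #
    (4,3)@(9, 7): e=[132,60,26] → #
    (5,3)@(11, 7): e=[102,86,30] → #
    (9,3)@(19, 7): e=[-18,190,46] → ·
    (2,4)@(5, 9): e=[170,-2,50] → ·
    (3,4)@(7, 9): e=[140,24,54] → #
    (8,4)@(17, 9): e=[-10,154,74] → ·
    (4,9)@(9, 19): e=[0,0,218] → #  [on edge]
  covered (28 px):
    · · · · · · · · · ·
    · · · · · · · · · ·
    · · · · · · # # # #
    · · # # # # # # # ·
    · · · # # # # # · ·
    · · · # # # # · · ·
    · · · # # # # · · ·
    · · · · # # · · · ·
    · · · · # · · · · ·
    · · · · # · · · · ·
    · · · · · · · · · ·

Final: "outside"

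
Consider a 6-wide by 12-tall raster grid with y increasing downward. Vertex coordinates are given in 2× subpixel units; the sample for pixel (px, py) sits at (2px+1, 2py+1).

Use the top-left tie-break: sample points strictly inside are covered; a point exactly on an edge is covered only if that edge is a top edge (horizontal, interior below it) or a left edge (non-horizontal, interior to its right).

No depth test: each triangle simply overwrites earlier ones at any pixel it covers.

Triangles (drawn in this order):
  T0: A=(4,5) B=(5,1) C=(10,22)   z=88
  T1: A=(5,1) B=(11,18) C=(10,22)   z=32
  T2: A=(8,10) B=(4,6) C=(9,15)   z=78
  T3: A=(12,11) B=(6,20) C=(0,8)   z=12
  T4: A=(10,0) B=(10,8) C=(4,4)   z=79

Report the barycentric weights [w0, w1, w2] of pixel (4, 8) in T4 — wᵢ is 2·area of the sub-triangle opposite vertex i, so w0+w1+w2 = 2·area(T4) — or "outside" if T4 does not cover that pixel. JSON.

T0:
  2·area = 41
  edge (4, 5)→(5, 1): d=(1,-4) top-left  bias=+0
  edge (5, 1)→(10, 22): d=(5,21) right/bottom  bias=-1
  edge (10, 22)→(4, 5): d=(-6,-17) top-left  bias=+0
    (2,0)@(5, 1): e=[0,0,41] → ·  [on edge]
    (2,1)@(5, 3): e=[2,10,29] → #
    (3,1)@(7, 3): e=[10,-32,63] → ·
    (2,2)@(5, 5): e=[4,20,17] → #
    (3,2)@(7, 5): e=[12,-22,51] → ·
    (2,3)@(5, 7): e=[6,30,5] → #
    (3,3)@(7, 7): e=[14,-12,39] → ·
    (1,4)@(3, 9): e=[0,82,-41] → ·  [on edge]
    (2,4)@(5, 9): e=[8,40,-7] → ·
    (3,5)@(7, 11): e=[18,8,15] → #
    (4,5)@(9, 11): e=[26,-34,49] → ·
    (3,6)@(7, 13): e=[20,18,3] → #
    (0,8)@(1, 17): e=[0,164,-123] → ·  [on edge]
  covered (6 px):
    · · · · · ·
    · · # · · ·
    · · # · · ·
    · · # · · ·
    · · · · · ·
    · · · # · ·
    · · · # · ·
    · · · · · ·
    · · · · · ·
    · · · · # ·
    · · · · · ·
    · · · · · ·
T1:
  2·area = 41
  edge (5, 1)→(11, 18): d=(6,17) right/bottom  bias=-1
  edge (11, 18)→(10, 22): d=(-1,4) right/bottom  bias=-1
  edge (10, 22)→(5, 1): d=(-5,-21) top-left  bias=+0
    (2,0)@(5, 1): e=[0,41,0] → ·  [on edge]
    (3,3)@(7, 7): e=[2,27,12] → #
    (4,3)@(9, 7): e=[-32,19,54] → ·
    (3,4)@(7, 9): e=[14,25,2] → #
    (4,4)@(9, 9): e=[-20,17,44] → ·
    (3,5)@(7, 11): e=[26,23,-8] → ·
    (4,6)@(9, 13): e=[4,13,24] → #
    (5,6)@(11, 13): e=[-30,5,66] → ·
    (4,7)@(9, 15): e=[16,11,14] → #
    (5,7)@(11, 15): e=[-18,3,56] → ·
    (4,8)@(9, 17): e=[28,9,4] → #
    (5,8)@(11, 17): e=[-6,1,46] → ·
  covered (5 px):
    · · · · · ·
    · · · · · ·
    · · · · · ·
    · · · # · ·
    · · · # · ·
    · · · · · ·
    · · · · # ·
    · · · · # ·
    · · · · # ·
    · · · · · ·
    · · · · · ·
    · · · · · ·
T2:
  2·area = 16  (B↔C swapped to make it positive)
  edge (8, 10)→(9, 15): d=(1,5) right/bottom  bias=-1
  edge (9, 15)→(4, 6): d=(-5,-9) top-left  bias=+0
  edge (4, 6)→(8, 10): d=(4,4) right/bottom  bias=-1
    (0,1)@(1, 3): e=[28,-12,0] → ·  [on edge]
    (1,2)@(3, 5): e=[20,-4,0] → ·  [on edge]
    (3,2)@(7, 5): e=[0,32,-16] → ·  [on edge]
    (2,3)@(5, 7): e=[12,4,0] → ·  [on edge]
    (3,4)@(7, 9): e=[4,12,0] → ·  [on edge]
    (3,5)@(7, 11): e=[6,2,8] → #
    (4,5)@(9, 11): e=[-4,20,0] → ·  [on edge]
    (3,6)@(7, 13): e=[8,-8,16] → ·
    (5,6)@(11, 13): e=[-12,28,0] → ·  [on edge]
    (4,7)@(9, 15): e=[0,0,16] → ·  [on edge]
  covered (1 px):
    · · · · · ·
    · · · · · ·
    · · · · · ·
    · · · · · ·
    · · · · · ·
    · · · # · ·
    · · · · · ·
    · · · · · ·
    · · · · · ·
    · · · · · ·
    · · · · · ·
    · · · · · ·
T3:
  2·area = 126
  edge (12, 11)→(6, 20): d=(-6,9) right/bottom  bias=-1
  edge (6, 20)→(0, 8): d=(-6,-12) top-left  bias=+0
  edge (0, 8)→(12, 11): d=(12,3) right/bottom  bias=-1
    (0,4)@(1, 9): e=[111,6,9] → #
    (1,4)@(3, 9): e=[93,30,3] → #
    (2,4)@(5, 9): e=[75,54,-3] → ·
    (0,5)@(1, 11): e=[99,-6,33] → ·
    (1,5)@(3, 11): e=[81,18,27] → #
    (2,5)@(5, 11): e=[63,42,21] → #
    (3,5)@(7, 11): e=[45,66,15] → #
    (4,5)@(9, 11): e=[27,90,9] → #
    (5,5)@(11, 11): e=[9,114,3] → #
    (1,6)@(3, 13): e=[69,6,51] → #
    (5,6)@(11, 13): e=[-3,102,27] → ·
    (1,7)@(3, 15): e=[57,-6,75] → ·
  covered (16 px):
    · · · · · ·
    · · · · · ·
    · · · · · ·
    · · · · · ·
    # # · · · ·
    · # # # # #
    · # # # # ·
    · · # # # ·
    · · # # · ·
    · · · · · ·
    · · · · · ·
    · · · · · ·
T4:
  2·area = 48
  edge (10, 0)→(10, 8): d=(0,8) right/bottom  bias=-1
  edge (10, 8)→(4, 4): d=(-6,-4) top-left  bias=+0
  edge (4, 4)→(10, 0): d=(6,-4) top-left  bias=+0
    (4,0)@(9, 1): e=[8,38,2] → #
    (5,0)@(11, 1): e=[-8,46,10] → ·
    (3,1)@(7, 3): e=[24,18,6] → #
    (5,1)@(11, 3): e=[-8,34,22] → ·
    (3,2)@(7, 5): e=[24,6,18] → #
    (5,2)@(11, 5): e=[-8,22,34] → ·
    (3,3)@(7, 7): e=[24,-6,30] → ·
    (4,3)@(9, 7): e=[8,2,38] → #
    (5,3)@(11, 7): e=[-8,10,46] → ·
    (4,4)@(9, 9): e=[8,-10,50] → ·
  covered (6 px):
    · · · · # ·
    · · · # # ·
    · · · # # ·
    · · · · # ·
    · · · · · ·
    · · · · · ·
    · · · · · ·
    · · · · · ·
    · · · · · ·
    · · · · · ·
    · · · · · ·
    · · · · · ·

Answer: "outside"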